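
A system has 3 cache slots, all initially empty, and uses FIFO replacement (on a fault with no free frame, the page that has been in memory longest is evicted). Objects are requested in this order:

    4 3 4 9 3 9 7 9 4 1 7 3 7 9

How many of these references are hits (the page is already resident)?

5

4 -> fault, frames [4]
3 -> fault, frames [4, 3]
4 -> hit
9 -> fault, frames [4, 3, 9]
3 -> hit
9 -> hit
7 -> fault, evict 4, frames [3, 9, 7]
9 -> hit
4 -> fault, evict 3, frames [9, 7, 4]
1 -> fault, evict 9, frames [7, 4, 1]
7 -> hit
3 -> fault, evict 7, frames [4, 1, 3]
7 -> fault, evict 4, frames [1, 3, 7]
9 -> fault, evict 1, frames [3, 7, 9]
Hits: 5.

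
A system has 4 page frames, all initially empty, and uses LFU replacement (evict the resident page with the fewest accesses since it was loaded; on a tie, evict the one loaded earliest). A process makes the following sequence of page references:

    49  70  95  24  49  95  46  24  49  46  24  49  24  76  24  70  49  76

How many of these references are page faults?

8

49 -> miss, frames [49]
70 -> miss, frames [49, 70]
95 -> miss, frames [49, 70, 95]
24 -> miss, frames [49, 70, 95, 24]
49 -> hit
95 -> hit
46 -> miss, evict 70, frames [49, 95, 24, 46]
24 -> hit
49 -> hit
46 -> hit
24 -> hit
49 -> hit
24 -> hit
76 -> miss, evict 95, frames [49, 24, 46, 76]
24 -> hit
70 -> miss, evict 76, frames [49, 24, 46, 70]
49 -> hit
76 -> miss, evict 70, frames [49, 24, 46, 76]
Page faults: 8.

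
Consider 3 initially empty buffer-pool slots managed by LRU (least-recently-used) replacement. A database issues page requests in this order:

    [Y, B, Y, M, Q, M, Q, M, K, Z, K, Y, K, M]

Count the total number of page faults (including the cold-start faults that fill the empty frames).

Y: fault, frames {Y}
B: fault, frames {Y,B}
Y: hit
M: fault, frames {B,Y,M}
Q: fault, evict B, frames {Y,M,Q}
M: hit
Q: hit
M: hit
K: fault, evict Y, frames {Q,M,K}
Z: fault, evict Q, frames {M,K,Z}
K: hit
Y: fault, evict M, frames {Z,K,Y}
K: hit
M: fault, evict Z, frames {Y,K,M}
Page faults: 8.

8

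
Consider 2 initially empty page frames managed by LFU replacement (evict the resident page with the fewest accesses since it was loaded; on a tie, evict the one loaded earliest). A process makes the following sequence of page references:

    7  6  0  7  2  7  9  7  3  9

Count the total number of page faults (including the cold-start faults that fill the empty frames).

7 → miss, frames {7}
6 → miss, frames {7,6}
0 → miss, evict 7, frames {6,0}
7 → miss, evict 6, frames {0,7}
2 → miss, evict 0, frames {7,2}
7 → hit
9 → miss, evict 2, frames {7,9}
7 → hit
3 → miss, evict 9, frames {7,3}
9 → miss, evict 3, frames {7,9}
Page faults: 8.

8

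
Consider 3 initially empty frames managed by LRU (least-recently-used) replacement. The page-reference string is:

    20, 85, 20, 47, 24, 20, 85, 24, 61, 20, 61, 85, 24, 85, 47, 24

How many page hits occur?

20 -> miss, frames (20)
85 -> miss, frames (20 85)
20 -> hit
47 -> miss, frames (85 20 47)
24 -> miss, evict 85, frames (20 47 24)
20 -> hit
85 -> miss, evict 47, frames (24 20 85)
24 -> hit
61 -> miss, evict 20, frames (85 24 61)
20 -> miss, evict 85, frames (24 61 20)
61 -> hit
85 -> miss, evict 24, frames (20 61 85)
24 -> miss, evict 20, frames (61 85 24)
85 -> hit
47 -> miss, evict 61, frames (24 85 47)
24 -> hit
Hits: 6.

6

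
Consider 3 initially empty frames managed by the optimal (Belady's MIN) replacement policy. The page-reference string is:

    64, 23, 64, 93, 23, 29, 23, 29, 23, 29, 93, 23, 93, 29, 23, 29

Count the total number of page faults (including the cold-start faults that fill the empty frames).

4

64 → fault, frames {64}
23 → fault, frames {64,23}
64 → hit
93 → fault, frames {64,23,93}
23 → hit
29 → fault, evict 64, frames {23,93,29}
23 → hit
29 → hit
23 → hit
29 → hit
93 → hit
23 → hit
93 → hit
29 → hit
23 → hit
29 → hit
Page faults: 4.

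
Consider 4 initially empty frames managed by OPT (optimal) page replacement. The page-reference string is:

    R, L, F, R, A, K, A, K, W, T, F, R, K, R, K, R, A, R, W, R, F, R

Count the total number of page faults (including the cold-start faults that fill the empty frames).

9

R: miss, frames [R]
L: miss, frames [R, L]
F: miss, frames [R, L, F]
R: hit
A: miss, frames [R, L, F, A]
K: miss, evict L, frames [R, F, A, K]
A: hit
K: hit
W: miss, evict A, frames [R, F, K, W]
T: miss, evict W, frames [R, F, K, T]
F: hit
R: hit
K: hit
R: hit
K: hit
R: hit
A: miss, evict T, frames [R, F, K, A]
R: hit
W: miss, evict A, frames [R, F, K, W]
R: hit
F: hit
R: hit
Page faults: 9.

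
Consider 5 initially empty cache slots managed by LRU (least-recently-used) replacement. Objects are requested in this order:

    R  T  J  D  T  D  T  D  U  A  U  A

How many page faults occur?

R: miss, frames (R)
T: miss, frames (R T)
J: miss, frames (R T J)
D: miss, frames (R T J D)
T: hit
D: hit
T: hit
D: hit
U: miss, frames (R J T D U)
A: miss, evict R, frames (J T D U A)
U: hit
A: hit
Page faults: 6.

6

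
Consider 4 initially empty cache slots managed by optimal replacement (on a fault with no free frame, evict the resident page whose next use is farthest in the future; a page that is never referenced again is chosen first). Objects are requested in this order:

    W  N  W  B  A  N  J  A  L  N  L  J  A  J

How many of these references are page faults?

W: miss, frames {W}
N: miss, frames {W,N}
W: hit
B: miss, frames {W,N,B}
A: miss, frames {W,N,B,A}
N: hit
J: miss, evict B, frames {W,N,A,J}
A: hit
L: miss, evict W, frames {N,A,J,L}
N: hit
L: hit
J: hit
A: hit
J: hit
Page faults: 6.

6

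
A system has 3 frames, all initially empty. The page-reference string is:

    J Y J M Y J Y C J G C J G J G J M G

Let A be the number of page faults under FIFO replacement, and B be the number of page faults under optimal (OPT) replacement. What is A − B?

Under FIFO: F F . F . . . F F F . . . . . . F . → 7 faults.
Under OPT: F F . F . . . F . F . . . . . . F . → 6 faults.
A − B = 7 − 6 = 1.

1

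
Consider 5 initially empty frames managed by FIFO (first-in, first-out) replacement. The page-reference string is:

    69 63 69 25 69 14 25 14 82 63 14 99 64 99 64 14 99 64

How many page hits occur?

11

69: miss, frames (69)
63: miss, frames (69 63)
69: hit
25: miss, frames (69 63 25)
69: hit
14: miss, frames (69 63 25 14)
25: hit
14: hit
82: miss, frames (69 63 25 14 82)
63: hit
14: hit
99: miss, evict 69, frames (63 25 14 82 99)
64: miss, evict 63, frames (25 14 82 99 64)
99: hit
64: hit
14: hit
99: hit
64: hit
Hits: 11.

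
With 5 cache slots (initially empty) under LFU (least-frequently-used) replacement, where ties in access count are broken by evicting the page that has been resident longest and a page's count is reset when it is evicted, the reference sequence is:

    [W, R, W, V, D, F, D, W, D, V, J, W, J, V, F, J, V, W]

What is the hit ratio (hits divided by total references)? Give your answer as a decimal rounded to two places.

0.67

W: miss, frames [W]
R: miss, frames [W, R]
W: hit
V: miss, frames [W, R, V]
D: miss, frames [W, R, V, D]
F: miss, frames [W, R, V, D, F]
D: hit
W: hit
D: hit
V: hit
J: miss, evict R, frames [W, V, D, F, J]
W: hit
J: hit
V: hit
F: hit
J: hit
V: hit
W: hit
Hits: 12 of 18 references → 12/18 = 0.6667.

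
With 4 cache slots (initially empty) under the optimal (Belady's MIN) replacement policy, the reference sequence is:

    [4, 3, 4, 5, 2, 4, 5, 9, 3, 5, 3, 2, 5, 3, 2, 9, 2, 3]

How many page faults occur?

4 → fault, frames [4]
3 → fault, frames [4, 3]
4 → hit
5 → fault, frames [4, 3, 5]
2 → fault, frames [4, 3, 5, 2]
4 → hit
5 → hit
9 → fault, evict 4, frames [3, 5, 2, 9]
3 → hit
5 → hit
3 → hit
2 → hit
5 → hit
3 → hit
2 → hit
9 → hit
2 → hit
3 → hit
Page faults: 5.

5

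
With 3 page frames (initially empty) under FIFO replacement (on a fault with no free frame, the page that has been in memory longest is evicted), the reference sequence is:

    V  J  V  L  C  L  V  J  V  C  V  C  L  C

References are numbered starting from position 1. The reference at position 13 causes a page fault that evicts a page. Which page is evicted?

C

pos 1: V -> fault, frames [V]
pos 2: J -> fault, frames [V, J]
pos 3: V -> hit
pos 4: L -> fault, frames [V, J, L]
pos 5: C -> fault, evict V, frames [J, L, C]
pos 6: L -> hit
pos 7: V -> fault, evict J, frames [L, C, V]
pos 8: J -> fault, evict L, frames [C, V, J]
pos 9: V -> hit
pos 10: C -> hit
pos 11: V -> hit
pos 12: C -> hit
pos 13: L -> fault, evict C, frames [V, J, L]
At position 13, page C is evicted.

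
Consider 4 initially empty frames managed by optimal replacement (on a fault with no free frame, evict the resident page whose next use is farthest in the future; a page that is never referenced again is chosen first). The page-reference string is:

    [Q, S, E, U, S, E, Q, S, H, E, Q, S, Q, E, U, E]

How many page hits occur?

10

Q → miss, frames (Q)
S → miss, frames (Q S)
E → miss, frames (Q S E)
U → miss, frames (Q S E U)
S → hit
E → hit
Q → hit
S → hit
H → miss, evict U, frames (Q S E H)
E → hit
Q → hit
S → hit
Q → hit
E → hit
U → miss, evict H, frames (Q S E U)
E → hit
Hits: 10.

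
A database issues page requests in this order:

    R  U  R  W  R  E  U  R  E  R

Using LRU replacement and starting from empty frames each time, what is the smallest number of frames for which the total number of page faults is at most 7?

f=1: 10 faults
f=2: 7 faults
f=3: 5 faults
f=4: 4 faults
Smallest f with faults ≤ 7 is 2.

2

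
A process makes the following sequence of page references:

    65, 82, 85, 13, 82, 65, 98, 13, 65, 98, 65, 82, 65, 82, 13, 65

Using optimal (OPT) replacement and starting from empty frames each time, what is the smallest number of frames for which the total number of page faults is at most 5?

f=1: 16 faults
f=2: 9 faults
f=3: 6 faults
f=4: 5 faults
f=5: 5 faults
Smallest f with faults ≤ 5 is 4.

4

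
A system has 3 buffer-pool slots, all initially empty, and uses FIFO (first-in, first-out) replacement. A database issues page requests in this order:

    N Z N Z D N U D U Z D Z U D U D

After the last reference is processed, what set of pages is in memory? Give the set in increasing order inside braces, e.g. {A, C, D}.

N -> fault, frames [N]
Z -> fault, frames [N, Z]
N -> hit
Z -> hit
D -> fault, frames [N, Z, D]
N -> hit
U -> fault, evict N, frames [Z, D, U]
D -> hit
U -> hit
Z -> hit
D -> hit
Z -> hit
U -> hit
D -> hit
U -> hit
D -> hit

{D, U, Z}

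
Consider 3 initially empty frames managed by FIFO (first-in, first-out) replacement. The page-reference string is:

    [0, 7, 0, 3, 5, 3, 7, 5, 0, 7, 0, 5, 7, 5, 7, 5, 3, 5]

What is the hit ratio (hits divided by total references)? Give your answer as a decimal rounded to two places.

0 -> fault, frames [0]
7 -> fault, frames [0, 7]
0 -> hit
3 -> fault, frames [0, 7, 3]
5 -> fault, evict 0, frames [7, 3, 5]
3 -> hit
7 -> hit
5 -> hit
0 -> fault, evict 7, frames [3, 5, 0]
7 -> fault, evict 3, frames [5, 0, 7]
0 -> hit
5 -> hit
7 -> hit
5 -> hit
7 -> hit
5 -> hit
3 -> fault, evict 5, frames [0, 7, 3]
5 -> fault, evict 0, frames [7, 3, 5]
Hits: 10 of 18 references → 10/18 = 0.5556.

0.56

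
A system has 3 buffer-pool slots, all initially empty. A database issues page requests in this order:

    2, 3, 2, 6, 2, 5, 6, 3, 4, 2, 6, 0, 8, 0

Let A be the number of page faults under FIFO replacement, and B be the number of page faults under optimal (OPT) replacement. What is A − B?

1

Under FIFO: F F . F . F . . F F F F F . → 9 faults.
Under OPT: F F . F . F . . F F . F F . → 8 faults.
A − B = 9 − 8 = 1.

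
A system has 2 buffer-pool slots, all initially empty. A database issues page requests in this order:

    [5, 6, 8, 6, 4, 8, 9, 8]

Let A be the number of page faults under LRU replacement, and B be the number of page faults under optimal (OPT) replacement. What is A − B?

1

Under LRU: F F F . F F F . → 6 faults.
Under OPT: F F F . F . F . → 5 faults.
A − B = 6 − 5 = 1.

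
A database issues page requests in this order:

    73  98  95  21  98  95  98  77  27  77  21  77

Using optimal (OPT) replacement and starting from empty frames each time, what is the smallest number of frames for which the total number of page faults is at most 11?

f=1: 12 faults
f=2: 8 faults
f=3: 6 faults
f=4: 6 faults
f=5: 6 faults
f=6: 6 faults
Smallest f with faults ≤ 11 is 2.

2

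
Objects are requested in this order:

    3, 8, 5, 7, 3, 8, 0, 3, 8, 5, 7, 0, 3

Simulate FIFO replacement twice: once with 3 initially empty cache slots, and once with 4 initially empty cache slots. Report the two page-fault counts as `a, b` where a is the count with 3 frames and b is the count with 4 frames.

10, 11

3 frames: F F F F F F F . . F F . F → 10 faults.
4 frames: F F F F . . F F F F F F F → 11 faults.
11 > 10: adding a frame increased faults — Belady's anomaly.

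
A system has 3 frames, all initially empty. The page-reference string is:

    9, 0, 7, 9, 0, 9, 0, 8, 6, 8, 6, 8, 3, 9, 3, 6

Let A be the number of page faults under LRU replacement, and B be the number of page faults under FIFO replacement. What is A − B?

1

Under LRU: F F F . . . . F F . . . F F . F → 8 faults.
Under FIFO: F F F . . . . F F . . . F F . . → 7 faults.
A − B = 8 − 7 = 1.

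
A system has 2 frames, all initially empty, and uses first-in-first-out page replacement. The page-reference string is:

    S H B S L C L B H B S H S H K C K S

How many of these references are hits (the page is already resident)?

6

S -> miss, frames [S]
H -> miss, frames [S, H]
B -> miss, evict S, frames [H, B]
S -> miss, evict H, frames [B, S]
L -> miss, evict B, frames [S, L]
C -> miss, evict S, frames [L, C]
L -> hit
B -> miss, evict L, frames [C, B]
H -> miss, evict C, frames [B, H]
B -> hit
S -> miss, evict B, frames [H, S]
H -> hit
S -> hit
H -> hit
K -> miss, evict H, frames [S, K]
C -> miss, evict S, frames [K, C]
K -> hit
S -> miss, evict K, frames [C, S]
Hits: 6.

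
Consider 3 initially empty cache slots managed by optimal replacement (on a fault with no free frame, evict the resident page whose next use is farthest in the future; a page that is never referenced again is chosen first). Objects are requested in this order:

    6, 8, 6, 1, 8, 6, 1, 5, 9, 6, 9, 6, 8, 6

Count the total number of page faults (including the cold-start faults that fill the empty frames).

5

6 → fault, frames {6}
8 → fault, frames {6,8}
6 → hit
1 → fault, frames {6,8,1}
8 → hit
6 → hit
1 → hit
5 → fault, evict 1, frames {6,8,5}
9 → fault, evict 5, frames {6,8,9}
6 → hit
9 → hit
6 → hit
8 → hit
6 → hit
Page faults: 5.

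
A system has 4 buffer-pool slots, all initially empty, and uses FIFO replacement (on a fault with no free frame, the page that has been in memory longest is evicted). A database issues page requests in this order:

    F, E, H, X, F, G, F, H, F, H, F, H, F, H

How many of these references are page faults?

F -> fault, frames [F]
E -> fault, frames [F, E]
H -> fault, frames [F, E, H]
X -> fault, frames [F, E, H, X]
F -> hit
G -> fault, evict F, frames [E, H, X, G]
F -> fault, evict E, frames [H, X, G, F]
H -> hit
F -> hit
H -> hit
F -> hit
H -> hit
F -> hit
H -> hit
Page faults: 6.

6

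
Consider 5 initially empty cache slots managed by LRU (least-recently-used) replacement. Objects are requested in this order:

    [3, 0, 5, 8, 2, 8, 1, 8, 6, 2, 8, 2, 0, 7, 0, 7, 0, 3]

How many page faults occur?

10

3 -> fault, frames [3]
0 -> fault, frames [3, 0]
5 -> fault, frames [3, 0, 5]
8 -> fault, frames [3, 0, 5, 8]
2 -> fault, frames [3, 0, 5, 8, 2]
8 -> hit
1 -> fault, evict 3, frames [0, 5, 2, 8, 1]
8 -> hit
6 -> fault, evict 0, frames [5, 2, 1, 8, 6]
2 -> hit
8 -> hit
2 -> hit
0 -> fault, evict 5, frames [1, 6, 8, 2, 0]
7 -> fault, evict 1, frames [6, 8, 2, 0, 7]
0 -> hit
7 -> hit
0 -> hit
3 -> fault, evict 6, frames [8, 2, 7, 0, 3]
Page faults: 10.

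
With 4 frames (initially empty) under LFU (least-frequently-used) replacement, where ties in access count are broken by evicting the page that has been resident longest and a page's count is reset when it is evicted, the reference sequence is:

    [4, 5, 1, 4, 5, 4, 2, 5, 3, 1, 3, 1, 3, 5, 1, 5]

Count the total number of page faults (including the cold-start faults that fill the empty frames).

4 → fault, frames (4)
5 → fault, frames (4 5)
1 → fault, frames (4 5 1)
4 → hit
5 → hit
4 → hit
2 → fault, frames (4 5 1 2)
5 → hit
3 → fault, evict 1, frames (4 5 2 3)
1 → fault, evict 2, frames (4 5 3 1)
3 → hit
1 → hit
3 → hit
5 → hit
1 → hit
5 → hit
Page faults: 6.

6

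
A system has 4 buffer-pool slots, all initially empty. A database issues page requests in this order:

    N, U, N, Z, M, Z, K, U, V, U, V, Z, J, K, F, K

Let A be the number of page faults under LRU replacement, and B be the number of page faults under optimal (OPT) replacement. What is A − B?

2

Under LRU: F F . F F . F F F . . . F F F . → 10 faults.
Under OPT: F F . F F . F . F . . . F . F . → 8 faults.
A − B = 10 − 8 = 2.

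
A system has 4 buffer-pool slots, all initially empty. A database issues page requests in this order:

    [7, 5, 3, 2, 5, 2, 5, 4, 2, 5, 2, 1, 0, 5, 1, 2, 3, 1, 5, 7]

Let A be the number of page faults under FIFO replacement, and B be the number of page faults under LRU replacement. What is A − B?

Under FIFO: F F F F . . . F . . . F F F . F F F . F → 12 faults.
Under LRU: F F F F . . . F . . . F F . . . F . . F → 9 faults.
A − B = 12 − 9 = 3.

3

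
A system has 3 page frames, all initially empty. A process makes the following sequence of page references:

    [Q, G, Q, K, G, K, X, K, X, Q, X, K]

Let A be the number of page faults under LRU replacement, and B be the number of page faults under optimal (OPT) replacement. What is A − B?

1

Under LRU: F F . F . . F . . F . . → 5 faults.
Under OPT: F F . F . . F . . . . . → 4 faults.
A − B = 5 − 4 = 1.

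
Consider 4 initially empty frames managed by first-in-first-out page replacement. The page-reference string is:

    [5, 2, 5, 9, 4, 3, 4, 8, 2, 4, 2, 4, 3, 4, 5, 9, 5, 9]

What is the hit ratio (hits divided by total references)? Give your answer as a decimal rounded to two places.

0.50

5: miss, frames [5]
2: miss, frames [5, 2]
5: hit
9: miss, frames [5, 2, 9]
4: miss, frames [5, 2, 9, 4]
3: miss, evict 5, frames [2, 9, 4, 3]
4: hit
8: miss, evict 2, frames [9, 4, 3, 8]
2: miss, evict 9, frames [4, 3, 8, 2]
4: hit
2: hit
4: hit
3: hit
4: hit
5: miss, evict 4, frames [3, 8, 2, 5]
9: miss, evict 3, frames [8, 2, 5, 9]
5: hit
9: hit
Hits: 9 of 18 references → 9/18 = 0.5000.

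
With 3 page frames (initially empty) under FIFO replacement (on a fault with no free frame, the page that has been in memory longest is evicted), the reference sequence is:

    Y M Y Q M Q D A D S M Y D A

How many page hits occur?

Y -> miss, frames (Y)
M -> miss, frames (Y M)
Y -> hit
Q -> miss, frames (Y M Q)
M -> hit
Q -> hit
D -> miss, evict Y, frames (M Q D)
A -> miss, evict M, frames (Q D A)
D -> hit
S -> miss, evict Q, frames (D A S)
M -> miss, evict D, frames (A S M)
Y -> miss, evict A, frames (S M Y)
D -> miss, evict S, frames (M Y D)
A -> miss, evict M, frames (Y D A)
Hits: 4.

4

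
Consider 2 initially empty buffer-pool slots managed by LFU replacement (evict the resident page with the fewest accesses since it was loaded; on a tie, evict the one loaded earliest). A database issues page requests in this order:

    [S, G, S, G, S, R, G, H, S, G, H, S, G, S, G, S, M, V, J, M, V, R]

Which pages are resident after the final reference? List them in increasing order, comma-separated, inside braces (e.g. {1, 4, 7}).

S: miss, frames [S]
G: miss, frames [S, G]
S: hit
G: hit
S: hit
R: miss, evict G, frames [S, R]
G: miss, evict R, frames [S, G]
H: miss, evict G, frames [S, H]
S: hit
G: miss, evict H, frames [S, G]
H: miss, evict G, frames [S, H]
S: hit
G: miss, evict H, frames [S, G]
S: hit
G: hit
S: hit
M: miss, evict G, frames [S, M]
V: miss, evict M, frames [S, V]
J: miss, evict V, frames [S, J]
M: miss, evict J, frames [S, M]
V: miss, evict M, frames [S, V]
R: miss, evict V, frames [S, R]

{R, S}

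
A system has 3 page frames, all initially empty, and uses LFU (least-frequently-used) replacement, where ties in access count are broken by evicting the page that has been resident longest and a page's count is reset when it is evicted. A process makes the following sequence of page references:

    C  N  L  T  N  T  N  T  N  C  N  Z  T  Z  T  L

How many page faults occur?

C → fault, frames [C]
N → fault, frames [C, N]
L → fault, frames [C, N, L]
T → fault, evict C, frames [N, L, T]
N → hit
T → hit
N → hit
T → hit
N → hit
C → fault, evict L, frames [N, T, C]
N → hit
Z → fault, evict C, frames [N, T, Z]
T → hit
Z → hit
T → hit
L → fault, evict Z, frames [N, T, L]
Page faults: 7.

7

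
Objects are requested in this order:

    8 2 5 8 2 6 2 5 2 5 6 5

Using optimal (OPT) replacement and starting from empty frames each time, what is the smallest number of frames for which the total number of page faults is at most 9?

2

f=1: 12 faults
f=2: 7 faults
f=3: 4 faults
f=4: 4 faults
Smallest f with faults ≤ 9 is 2.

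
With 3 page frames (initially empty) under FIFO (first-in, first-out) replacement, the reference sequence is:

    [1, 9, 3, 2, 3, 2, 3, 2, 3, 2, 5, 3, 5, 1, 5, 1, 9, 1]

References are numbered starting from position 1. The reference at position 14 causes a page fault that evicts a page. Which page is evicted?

3

pos 1: 1: miss, frames [1]
pos 2: 9: miss, frames [1, 9]
pos 3: 3: miss, frames [1, 9, 3]
pos 4: 2: miss, evict 1, frames [9, 3, 2]
pos 5: 3: hit
pos 6: 2: hit
pos 7: 3: hit
pos 8: 2: hit
pos 9: 3: hit
pos 10: 2: hit
pos 11: 5: miss, evict 9, frames [3, 2, 5]
pos 12: 3: hit
pos 13: 5: hit
pos 14: 1: miss, evict 3, frames [2, 5, 1]
At position 14, page 3 is evicted.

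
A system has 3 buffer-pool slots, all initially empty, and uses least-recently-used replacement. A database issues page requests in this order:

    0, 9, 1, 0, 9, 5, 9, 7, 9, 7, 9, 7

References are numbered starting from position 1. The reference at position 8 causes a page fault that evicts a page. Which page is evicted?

pos 1: 0: fault, frames [0]
pos 2: 9: fault, frames [0, 9]
pos 3: 1: fault, frames [0, 9, 1]
pos 4: 0: hit
pos 5: 9: hit
pos 6: 5: fault, evict 1, frames [0, 9, 5]
pos 7: 9: hit
pos 8: 7: fault, evict 0, frames [5, 9, 7]
At position 8, page 0 is evicted.

0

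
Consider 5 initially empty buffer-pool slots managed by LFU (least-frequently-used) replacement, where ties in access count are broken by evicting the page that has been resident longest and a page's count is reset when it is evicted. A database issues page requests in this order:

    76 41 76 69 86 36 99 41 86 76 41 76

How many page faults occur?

7

76 -> miss, frames (76)
41 -> miss, frames (76 41)
76 -> hit
69 -> miss, frames (76 41 69)
86 -> miss, frames (76 41 69 86)
36 -> miss, frames (76 41 69 86 36)
99 -> miss, evict 41, frames (76 69 86 36 99)
41 -> miss, evict 69, frames (76 86 36 99 41)
86 -> hit
76 -> hit
41 -> hit
76 -> hit
Page faults: 7.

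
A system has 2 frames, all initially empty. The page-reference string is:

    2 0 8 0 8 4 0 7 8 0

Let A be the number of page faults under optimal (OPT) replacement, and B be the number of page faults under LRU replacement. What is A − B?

-2

Under OPT: F F F . . F . F F . → 6 faults.
Under LRU: F F F . . F F F F F → 8 faults.
A − B = 6 − 8 = -2.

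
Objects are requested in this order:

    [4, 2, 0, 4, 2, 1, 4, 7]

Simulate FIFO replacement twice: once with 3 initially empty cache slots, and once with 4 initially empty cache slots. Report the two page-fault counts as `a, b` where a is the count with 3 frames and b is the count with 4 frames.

3 frames: F F F . . F F F → 6 faults.
4 frames: F F F . . F . F → 5 faults.
5 < 6: adding a frame reduced faults, as is typical.

6, 5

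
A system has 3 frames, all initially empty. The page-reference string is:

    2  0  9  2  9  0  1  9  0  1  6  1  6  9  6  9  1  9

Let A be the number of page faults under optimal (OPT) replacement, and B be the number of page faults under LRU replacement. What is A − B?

-1

Under OPT: F F F . . . F . . . F . . . . . . . → 5 faults.
Under LRU: F F F . . . F . . . F . . F . . . . → 6 faults.
A − B = 5 − 6 = -1.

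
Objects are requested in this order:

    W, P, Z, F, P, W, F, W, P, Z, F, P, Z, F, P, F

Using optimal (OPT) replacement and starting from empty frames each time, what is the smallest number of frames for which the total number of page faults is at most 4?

f=1: 16 faults
f=2: 9 faults
f=3: 5 faults
f=4: 4 faults
Smallest f with faults ≤ 4 is 4.

4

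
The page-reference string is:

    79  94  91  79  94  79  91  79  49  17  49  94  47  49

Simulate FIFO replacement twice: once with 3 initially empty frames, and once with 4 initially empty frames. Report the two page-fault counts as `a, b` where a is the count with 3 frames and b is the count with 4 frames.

3 frames: F F F . . . . . F F . F F F → 8 faults.
4 frames: F F F . . . . . F F . . F . → 6 faults.
6 < 8: adding a frame reduced faults, as is typical.

8, 6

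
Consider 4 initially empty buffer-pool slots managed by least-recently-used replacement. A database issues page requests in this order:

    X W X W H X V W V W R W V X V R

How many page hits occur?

X -> miss, frames (X)
W -> miss, frames (X W)
X -> hit
W -> hit
H -> miss, frames (X W H)
X -> hit
V -> miss, frames (W H X V)
W -> hit
V -> hit
W -> hit
R -> miss, evict H, frames (X V W R)
W -> hit
V -> hit
X -> hit
V -> hit
R -> hit
Hits: 11.

11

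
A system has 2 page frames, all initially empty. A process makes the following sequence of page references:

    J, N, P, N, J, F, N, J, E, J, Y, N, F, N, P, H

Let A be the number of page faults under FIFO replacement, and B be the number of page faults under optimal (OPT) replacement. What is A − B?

1

Under FIFO: F F F . F F F F F . F F F . F F → 13 faults.
Under OPT: F F F . F F . F F . F F F . F F → 12 faults.
A − B = 13 − 12 = 1.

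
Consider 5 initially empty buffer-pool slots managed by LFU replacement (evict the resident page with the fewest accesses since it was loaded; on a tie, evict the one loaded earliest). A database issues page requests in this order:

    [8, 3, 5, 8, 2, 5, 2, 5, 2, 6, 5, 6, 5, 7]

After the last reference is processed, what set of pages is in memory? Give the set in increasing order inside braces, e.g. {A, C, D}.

{2, 5, 6, 7, 8}

8 → fault, frames {8}
3 → fault, frames {8,3}
5 → fault, frames {8,3,5}
8 → hit
2 → fault, frames {8,3,5,2}
5 → hit
2 → hit
5 → hit
2 → hit
6 → fault, frames {8,3,5,2,6}
5 → hit
6 → hit
5 → hit
7 → fault, evict 3, frames {8,5,2,6,7}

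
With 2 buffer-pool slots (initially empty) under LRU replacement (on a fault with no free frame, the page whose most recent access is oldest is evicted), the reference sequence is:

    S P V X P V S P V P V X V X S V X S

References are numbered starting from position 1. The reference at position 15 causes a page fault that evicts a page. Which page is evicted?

pos 1: S → miss, frames {S}
pos 2: P → miss, frames {S,P}
pos 3: V → miss, evict S, frames {P,V}
pos 4: X → miss, evict P, frames {V,X}
pos 5: P → miss, evict V, frames {X,P}
pos 6: V → miss, evict X, frames {P,V}
pos 7: S → miss, evict P, frames {V,S}
pos 8: P → miss, evict V, frames {S,P}
pos 9: V → miss, evict S, frames {P,V}
pos 10: P → hit
pos 11: V → hit
pos 12: X → miss, evict P, frames {V,X}
pos 13: V → hit
pos 14: X → hit
pos 15: S → miss, evict V, frames {X,S}
At position 15, page V is evicted.

V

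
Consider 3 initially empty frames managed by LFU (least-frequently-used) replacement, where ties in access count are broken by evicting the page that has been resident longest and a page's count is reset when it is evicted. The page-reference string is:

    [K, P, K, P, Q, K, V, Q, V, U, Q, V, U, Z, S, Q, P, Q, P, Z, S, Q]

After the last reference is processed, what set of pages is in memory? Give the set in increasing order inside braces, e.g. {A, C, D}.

{K, P, Q}

K -> fault, frames (K)
P -> fault, frames (K P)
K -> hit
P -> hit
Q -> fault, frames (K P Q)
K -> hit
V -> fault, evict Q, frames (K P V)
Q -> fault, evict V, frames (K P Q)
V -> fault, evict Q, frames (K P V)
U -> fault, evict V, frames (K P U)
Q -> fault, evict U, frames (K P Q)
V -> fault, evict Q, frames (K P V)
U -> fault, evict V, frames (K P U)
Z -> fault, evict U, frames (K P Z)
S -> fault, evict Z, frames (K P S)
Q -> fault, evict S, frames (K P Q)
P -> hit
Q -> hit
P -> hit
Z -> fault, evict Q, frames (K P Z)
S -> fault, evict Z, frames (K P S)
Q -> fault, evict S, frames (K P Q)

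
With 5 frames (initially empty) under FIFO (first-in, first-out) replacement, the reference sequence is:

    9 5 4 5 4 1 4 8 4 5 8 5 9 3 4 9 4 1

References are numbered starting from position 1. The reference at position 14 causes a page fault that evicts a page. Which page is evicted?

9

pos 1: 9 → miss, frames [9]
pos 2: 5 → miss, frames [9, 5]
pos 3: 4 → miss, frames [9, 5, 4]
pos 4: 5 → hit
pos 5: 4 → hit
pos 6: 1 → miss, frames [9, 5, 4, 1]
pos 7: 4 → hit
pos 8: 8 → miss, frames [9, 5, 4, 1, 8]
pos 9: 4 → hit
pos 10: 5 → hit
pos 11: 8 → hit
pos 12: 5 → hit
pos 13: 9 → hit
pos 14: 3 → miss, evict 9, frames [5, 4, 1, 8, 3]
At position 14, page 9 is evicted.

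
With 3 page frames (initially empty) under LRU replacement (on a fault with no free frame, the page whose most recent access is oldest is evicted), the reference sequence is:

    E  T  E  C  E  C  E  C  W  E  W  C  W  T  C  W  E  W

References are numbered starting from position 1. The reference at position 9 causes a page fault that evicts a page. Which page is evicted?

pos 1: E -> miss, frames (E)
pos 2: T -> miss, frames (E T)
pos 3: E -> hit
pos 4: C -> miss, frames (T E C)
pos 5: E -> hit
pos 6: C -> hit
pos 7: E -> hit
pos 8: C -> hit
pos 9: W -> miss, evict T, frames (E C W)
At position 9, page T is evicted.

T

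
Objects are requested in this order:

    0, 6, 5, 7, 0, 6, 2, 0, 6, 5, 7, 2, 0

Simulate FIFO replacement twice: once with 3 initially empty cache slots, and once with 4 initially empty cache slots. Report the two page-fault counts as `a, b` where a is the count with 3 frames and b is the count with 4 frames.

3 frames: F F F F F F F . . F F . F → 10 faults.
4 frames: F F F F . . F F F F F F F → 11 faults.
11 > 10: adding a frame increased faults — Belady's anomaly.

10, 11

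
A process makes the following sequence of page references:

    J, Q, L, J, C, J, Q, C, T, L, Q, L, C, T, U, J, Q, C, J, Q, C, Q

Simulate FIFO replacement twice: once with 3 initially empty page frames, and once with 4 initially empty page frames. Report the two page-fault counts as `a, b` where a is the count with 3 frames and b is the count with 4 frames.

3 frames: F F F . F F F . F F . . F . F F F F . . . . → 13 faults.
4 frames: F F F . F . . . F . . . . . F F F F . . . . → 9 faults.
9 < 13: adding a frame reduced faults, as is typical.

13, 9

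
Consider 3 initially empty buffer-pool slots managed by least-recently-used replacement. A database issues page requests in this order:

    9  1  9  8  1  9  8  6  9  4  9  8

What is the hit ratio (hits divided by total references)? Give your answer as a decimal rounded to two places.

9: miss, frames [9]
1: miss, frames [9, 1]
9: hit
8: miss, frames [1, 9, 8]
1: hit
9: hit
8: hit
6: miss, evict 1, frames [9, 8, 6]
9: hit
4: miss, evict 8, frames [6, 9, 4]
9: hit
8: miss, evict 6, frames [4, 9, 8]
Hits: 6 of 12 references → 6/12 = 0.5000.

0.50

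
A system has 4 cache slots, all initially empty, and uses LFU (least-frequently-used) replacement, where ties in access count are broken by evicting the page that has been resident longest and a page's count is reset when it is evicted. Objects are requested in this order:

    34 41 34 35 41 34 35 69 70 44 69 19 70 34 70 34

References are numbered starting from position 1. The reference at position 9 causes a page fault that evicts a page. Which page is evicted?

69

pos 1: 34: fault, frames (34)
pos 2: 41: fault, frames (34 41)
pos 3: 34: hit
pos 4: 35: fault, frames (34 41 35)
pos 5: 41: hit
pos 6: 34: hit
pos 7: 35: hit
pos 8: 69: fault, frames (34 41 35 69)
pos 9: 70: fault, evict 69, frames (34 41 35 70)
At position 9, page 69 is evicted.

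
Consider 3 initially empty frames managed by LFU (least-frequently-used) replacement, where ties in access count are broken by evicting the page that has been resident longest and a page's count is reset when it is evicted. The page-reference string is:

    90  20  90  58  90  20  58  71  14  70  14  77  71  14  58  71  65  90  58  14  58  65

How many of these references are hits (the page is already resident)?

90: miss, frames (90)
20: miss, frames (90 20)
90: hit
58: miss, frames (90 20 58)
90: hit
20: hit
58: hit
71: miss, evict 20, frames (90 58 71)
14: miss, evict 71, frames (90 58 14)
70: miss, evict 14, frames (90 58 70)
14: miss, evict 70, frames (90 58 14)
77: miss, evict 14, frames (90 58 77)
71: miss, evict 77, frames (90 58 71)
14: miss, evict 71, frames (90 58 14)
58: hit
71: miss, evict 14, frames (90 58 71)
65: miss, evict 71, frames (90 58 65)
90: hit
58: hit
14: miss, evict 65, frames (90 58 14)
58: hit
65: miss, evict 14, frames (90 58 65)
Hits: 8.

8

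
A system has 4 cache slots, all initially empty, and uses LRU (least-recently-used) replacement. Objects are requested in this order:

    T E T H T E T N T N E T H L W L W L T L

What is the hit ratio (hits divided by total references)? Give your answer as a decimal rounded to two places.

T -> miss, frames {T}
E -> miss, frames {T,E}
T -> hit
H -> miss, frames {E,T,H}
T -> hit
E -> hit
T -> hit
N -> miss, frames {H,E,T,N}
T -> hit
N -> hit
E -> hit
T -> hit
H -> hit
L -> miss, evict N, frames {E,T,H,L}
W -> miss, evict E, frames {T,H,L,W}
L -> hit
W -> hit
L -> hit
T -> hit
L -> hit
Hits: 14 of 20 references → 14/20 = 0.7000.

0.70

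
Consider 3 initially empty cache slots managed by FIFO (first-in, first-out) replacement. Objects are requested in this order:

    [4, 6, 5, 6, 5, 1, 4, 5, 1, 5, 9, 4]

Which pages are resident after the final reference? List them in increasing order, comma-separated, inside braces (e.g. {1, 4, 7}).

4 -> miss, frames {4}
6 -> miss, frames {4,6}
5 -> miss, frames {4,6,5}
6 -> hit
5 -> hit
1 -> miss, evict 4, frames {6,5,1}
4 -> miss, evict 6, frames {5,1,4}
5 -> hit
1 -> hit
5 -> hit
9 -> miss, evict 5, frames {1,4,9}
4 -> hit

{1, 4, 9}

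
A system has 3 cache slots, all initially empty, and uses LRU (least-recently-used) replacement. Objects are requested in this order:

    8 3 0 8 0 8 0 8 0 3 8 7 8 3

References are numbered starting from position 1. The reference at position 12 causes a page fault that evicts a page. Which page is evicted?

0

pos 1: 8 → fault, frames {8}
pos 2: 3 → fault, frames {8,3}
pos 3: 0 → fault, frames {8,3,0}
pos 4: 8 → hit
pos 5: 0 → hit
pos 6: 8 → hit
pos 7: 0 → hit
pos 8: 8 → hit
pos 9: 0 → hit
pos 10: 3 → hit
pos 11: 8 → hit
pos 12: 7 → fault, evict 0, frames {3,8,7}
At position 12, page 0 is evicted.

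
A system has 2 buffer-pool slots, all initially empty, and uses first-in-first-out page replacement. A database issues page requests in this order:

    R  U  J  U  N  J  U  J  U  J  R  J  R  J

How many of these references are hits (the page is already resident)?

R -> fault, frames {R}
U -> fault, frames {R,U}
J -> fault, evict R, frames {U,J}
U -> hit
N -> fault, evict U, frames {J,N}
J -> hit
U -> fault, evict J, frames {N,U}
J -> fault, evict N, frames {U,J}
U -> hit
J -> hit
R -> fault, evict U, frames {J,R}
J -> hit
R -> hit
J -> hit
Hits: 7.

7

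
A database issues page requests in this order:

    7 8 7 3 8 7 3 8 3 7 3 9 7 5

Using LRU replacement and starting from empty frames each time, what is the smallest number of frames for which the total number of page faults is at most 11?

2

f=1: 14 faults
f=2: 11 faults
f=3: 5 faults
f=4: 5 faults
f=5: 5 faults
Smallest f with faults ≤ 11 is 2.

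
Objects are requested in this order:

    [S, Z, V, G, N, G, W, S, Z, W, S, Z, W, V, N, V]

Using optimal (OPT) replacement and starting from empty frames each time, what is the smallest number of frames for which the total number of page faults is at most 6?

f=1: 16 faults
f=2: 12 faults
f=3: 9 faults
f=4: 7 faults
f=5: 6 faults
f=6: 6 faults
Smallest f with faults ≤ 6 is 5.

5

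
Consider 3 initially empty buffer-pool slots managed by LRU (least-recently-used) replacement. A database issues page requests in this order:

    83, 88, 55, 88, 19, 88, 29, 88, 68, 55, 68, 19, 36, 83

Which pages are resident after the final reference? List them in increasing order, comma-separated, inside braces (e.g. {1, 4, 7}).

83: fault, frames [83]
88: fault, frames [83, 88]
55: fault, frames [83, 88, 55]
88: hit
19: fault, evict 83, frames [55, 88, 19]
88: hit
29: fault, evict 55, frames [19, 88, 29]
88: hit
68: fault, evict 19, frames [29, 88, 68]
55: fault, evict 29, frames [88, 68, 55]
68: hit
19: fault, evict 88, frames [55, 68, 19]
36: fault, evict 55, frames [68, 19, 36]
83: fault, evict 68, frames [19, 36, 83]

{19, 36, 83}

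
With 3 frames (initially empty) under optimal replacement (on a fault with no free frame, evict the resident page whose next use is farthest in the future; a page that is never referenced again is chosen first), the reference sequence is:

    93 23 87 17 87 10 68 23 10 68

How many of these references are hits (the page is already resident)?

4

93 → fault, frames [93]
23 → fault, frames [93, 23]
87 → fault, frames [93, 23, 87]
17 → fault, evict 93, frames [23, 87, 17]
87 → hit
10 → fault, evict 17, frames [23, 87, 10]
68 → fault, evict 87, frames [23, 10, 68]
23 → hit
10 → hit
68 → hit
Hits: 4.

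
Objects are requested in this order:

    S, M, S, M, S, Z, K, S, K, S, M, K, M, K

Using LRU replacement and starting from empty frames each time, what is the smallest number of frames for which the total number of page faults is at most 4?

f=1: 14 faults
f=2: 7 faults
f=3: 5 faults
f=4: 4 faults
Smallest f with faults ≤ 4 is 4.

4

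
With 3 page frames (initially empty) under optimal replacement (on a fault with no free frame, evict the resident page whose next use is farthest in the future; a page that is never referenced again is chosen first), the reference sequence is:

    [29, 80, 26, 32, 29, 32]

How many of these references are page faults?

29 -> fault, frames [29]
80 -> fault, frames [29, 80]
26 -> fault, frames [29, 80, 26]
32 -> fault, evict 26, frames [29, 80, 32]
29 -> hit
32 -> hit
Page faults: 4.

4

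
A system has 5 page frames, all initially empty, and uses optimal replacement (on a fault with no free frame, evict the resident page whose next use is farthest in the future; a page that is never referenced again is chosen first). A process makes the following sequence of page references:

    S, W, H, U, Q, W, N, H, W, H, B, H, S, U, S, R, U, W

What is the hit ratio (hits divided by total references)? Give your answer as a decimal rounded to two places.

S → miss, frames [S]
W → miss, frames [S, W]
H → miss, frames [S, W, H]
U → miss, frames [S, W, H, U]
Q → miss, frames [S, W, H, U, Q]
W → hit
N → miss, evict Q, frames [S, W, H, U, N]
H → hit
W → hit
H → hit
B → miss, evict N, frames [S, W, H, U, B]
H → hit
S → hit
U → hit
S → hit
R → miss, evict B, frames [S, W, H, U, R]
U → hit
W → hit
Hits: 10 of 18 references → 10/18 = 0.5556.

0.56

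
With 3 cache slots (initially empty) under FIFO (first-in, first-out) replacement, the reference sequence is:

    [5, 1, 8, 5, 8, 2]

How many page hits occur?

5: fault, frames (5)
1: fault, frames (5 1)
8: fault, frames (5 1 8)
5: hit
8: hit
2: fault, evict 5, frames (1 8 2)
Hits: 2.

2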